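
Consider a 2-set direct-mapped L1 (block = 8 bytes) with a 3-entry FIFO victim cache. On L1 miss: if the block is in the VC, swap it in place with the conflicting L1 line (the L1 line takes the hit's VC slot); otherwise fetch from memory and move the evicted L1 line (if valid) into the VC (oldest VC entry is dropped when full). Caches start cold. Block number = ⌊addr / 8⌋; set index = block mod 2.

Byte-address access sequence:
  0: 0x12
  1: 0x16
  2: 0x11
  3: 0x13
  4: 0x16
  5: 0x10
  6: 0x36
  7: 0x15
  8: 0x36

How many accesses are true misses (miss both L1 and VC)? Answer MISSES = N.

0: 0x12 (blk 2, set 0) → MISS  vc=[]
1: 0x16 (blk 2, set 0) → L1-HIT  vc=[]
2: 0x11 (blk 2, set 0) → L1-HIT  vc=[]
3: 0x13 (blk 2, set 0) → L1-HIT  vc=[]
4: 0x16 (blk 2, set 0) → L1-HIT  vc=[]
5: 0x10 (blk 2, set 0) → L1-HIT  vc=[]
6: 0x36 (blk 6, set 0) → MISS  vc=[2]
7: 0x15 (blk 2, set 0) → VC-HIT  vc=[6]
8: 0x36 (blk 6, set 0) → VC-HIT  vc=[2]

MISSES = 2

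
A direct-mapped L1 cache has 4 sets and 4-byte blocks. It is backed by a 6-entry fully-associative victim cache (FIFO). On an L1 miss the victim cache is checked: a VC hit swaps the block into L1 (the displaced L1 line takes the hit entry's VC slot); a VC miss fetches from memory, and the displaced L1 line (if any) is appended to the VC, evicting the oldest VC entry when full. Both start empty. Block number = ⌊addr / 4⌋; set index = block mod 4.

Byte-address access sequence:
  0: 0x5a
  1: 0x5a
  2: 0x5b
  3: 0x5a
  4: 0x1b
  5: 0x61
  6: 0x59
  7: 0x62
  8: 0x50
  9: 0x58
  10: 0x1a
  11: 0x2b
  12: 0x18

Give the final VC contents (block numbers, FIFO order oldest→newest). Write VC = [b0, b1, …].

#0 0x5a→b22/s2 MISS; vc=[]
#1 0x5a→b22/s2 L1-HIT; vc=[]
#2 0x5b→b22/s2 L1-HIT; vc=[]
#3 0x5a→b22/s2 L1-HIT; vc=[]
#4 0x1b→b6/s2 MISS; vc=[22]
#5 0x61→b24/s0 MISS; vc=[22]
#6 0x59→b22/s2 VC-HIT; vc=[6]
#7 0x62→b24/s0 L1-HIT; vc=[6]
#8 0x50→b20/s0 MISS; vc=[6,24]
#9 0x58→b22/s2 L1-HIT; vc=[6,24]
#10 0x1a→b6/s2 VC-HIT; vc=[22,24]
#11 0x2b→b10/s2 MISS; vc=[22,24,6]
#12 0x18→b6/s2 VC-HIT; vc=[22,24,10]

VC = [22, 24, 10]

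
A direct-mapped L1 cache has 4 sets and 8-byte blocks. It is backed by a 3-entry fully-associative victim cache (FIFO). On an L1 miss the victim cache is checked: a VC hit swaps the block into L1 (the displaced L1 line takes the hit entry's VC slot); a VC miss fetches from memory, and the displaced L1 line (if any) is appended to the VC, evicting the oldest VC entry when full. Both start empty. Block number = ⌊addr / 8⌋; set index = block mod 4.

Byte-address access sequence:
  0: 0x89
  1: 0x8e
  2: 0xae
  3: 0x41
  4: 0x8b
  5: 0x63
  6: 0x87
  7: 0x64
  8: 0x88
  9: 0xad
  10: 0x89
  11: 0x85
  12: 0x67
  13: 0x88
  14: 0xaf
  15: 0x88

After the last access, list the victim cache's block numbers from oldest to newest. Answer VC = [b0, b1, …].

  [0] addr=0x89 blk=17 s=1: MISS | VC []
  [1] addr=0x8e blk=17 s=1: L1-HIT | VC []
  [2] addr=0xae blk=21 s=1: MISS | VC [17]
  [3] addr=0x41 blk=8 s=0: MISS | VC [17]
  [4] addr=0x8b blk=17 s=1: VC-HIT | VC [21]
  [5] addr=0x63 blk=12 s=0: MISS | VC [21, 8]
  [6] addr=0x87 blk=16 s=0: MISS | VC [21, 8, 12]
  [7] addr=0x64 blk=12 s=0: VC-HIT | VC [21, 8, 16]
  [8] addr=0x88 blk=17 s=1: L1-HIT | VC [21, 8, 16]
  [9] addr=0xad blk=21 s=1: VC-HIT | VC [17, 8, 16]
  [10] addr=0x89 blk=17 s=1: VC-HIT | VC [21, 8, 16]
  [11] addr=0x85 blk=16 s=0: VC-HIT | VC [21, 8, 12]
  [12] addr=0x67 blk=12 s=0: VC-HIT | VC [21, 8, 16]
  [13] addr=0x88 blk=17 s=1: L1-HIT | VC [21, 8, 16]
  [14] addr=0xaf blk=21 s=1: VC-HIT | VC [17, 8, 16]
  [15] addr=0x88 blk=17 s=1: VC-HIT | VC [21, 8, 16]

VC = [21, 8, 16]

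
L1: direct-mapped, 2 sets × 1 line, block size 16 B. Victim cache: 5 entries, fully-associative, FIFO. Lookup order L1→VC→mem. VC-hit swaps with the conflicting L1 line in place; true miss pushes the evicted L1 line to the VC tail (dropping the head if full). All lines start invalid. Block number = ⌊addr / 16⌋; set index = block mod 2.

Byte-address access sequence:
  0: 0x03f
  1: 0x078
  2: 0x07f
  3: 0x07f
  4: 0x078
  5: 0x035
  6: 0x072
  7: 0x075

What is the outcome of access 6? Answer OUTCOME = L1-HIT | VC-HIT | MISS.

0: 0x3f (blk 3, set 1) → MISS  vc=[]
1: 0x78 (blk 7, set 1) → MISS  vc=[3]
2: 0x7f (blk 7, set 1) → L1-HIT  vc=[3]
3: 0x7f (blk 7, set 1) → L1-HIT  vc=[3]
4: 0x78 (blk 7, set 1) → L1-HIT  vc=[3]
5: 0x35 (blk 3, set 1) → VC-HIT  vc=[7]
6: 0x72 (blk 7, set 1) → VC-HIT  vc=[3]
7: 0x75 (blk 7, set 1) → L1-HIT  vc=[3]

OUTCOME = VC-HIT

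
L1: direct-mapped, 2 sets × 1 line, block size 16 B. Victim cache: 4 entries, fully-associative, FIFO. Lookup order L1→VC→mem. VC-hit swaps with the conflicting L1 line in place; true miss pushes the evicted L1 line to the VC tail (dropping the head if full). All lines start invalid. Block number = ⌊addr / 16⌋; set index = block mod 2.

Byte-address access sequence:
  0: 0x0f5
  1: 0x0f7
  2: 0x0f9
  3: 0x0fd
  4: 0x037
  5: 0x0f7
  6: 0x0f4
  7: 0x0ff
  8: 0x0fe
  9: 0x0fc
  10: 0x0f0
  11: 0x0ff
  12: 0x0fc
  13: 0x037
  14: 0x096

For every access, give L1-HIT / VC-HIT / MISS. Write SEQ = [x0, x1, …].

SEQ = [MISS, L1-HIT, L1-HIT, L1-HIT, MISS, VC-HIT, L1-HIT, L1-HIT, L1-HIT, L1-HIT, L1-HIT, L1-HIT, L1-HIT, VC-HIT, MISS]

  [0] addr=0xf5 blk=15 s=1: MISS | VC []
  [1] addr=0xf7 blk=15 s=1: L1-HIT | VC []
  [2] addr=0xf9 blk=15 s=1: L1-HIT | VC []
  [3] addr=0xfd blk=15 s=1: L1-HIT | VC []
  [4] addr=0x37 blk=3 s=1: MISS | VC [15]
  [5] addr=0xf7 blk=15 s=1: VC-HIT | VC [3]
  [6] addr=0xf4 blk=15 s=1: L1-HIT | VC [3]
  [7] addr=0xff blk=15 s=1: L1-HIT | VC [3]
  [8] addr=0xfe blk=15 s=1: L1-HIT | VC [3]
  [9] addr=0xfc blk=15 s=1: L1-HIT | VC [3]
  [10] addr=0xf0 blk=15 s=1: L1-HIT | VC [3]
  [11] addr=0xff blk=15 s=1: L1-HIT | VC [3]
  [12] addr=0xfc blk=15 s=1: L1-HIT | VC [3]
  [13] addr=0x37 blk=3 s=1: VC-HIT | VC [15]
  [14] addr=0x96 blk=9 s=1: MISS | VC [15, 3]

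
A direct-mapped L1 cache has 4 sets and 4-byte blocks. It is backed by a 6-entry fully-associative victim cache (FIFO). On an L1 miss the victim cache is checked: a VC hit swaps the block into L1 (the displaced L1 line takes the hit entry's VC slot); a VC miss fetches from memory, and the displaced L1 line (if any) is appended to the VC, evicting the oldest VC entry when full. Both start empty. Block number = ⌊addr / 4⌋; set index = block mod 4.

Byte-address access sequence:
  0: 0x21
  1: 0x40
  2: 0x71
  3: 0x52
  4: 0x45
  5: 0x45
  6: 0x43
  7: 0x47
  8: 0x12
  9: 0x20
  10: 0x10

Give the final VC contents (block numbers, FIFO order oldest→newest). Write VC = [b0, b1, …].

#0 0x21→b8/s0 MISS; vc=[]
#1 0x40→b16/s0 MISS; vc=[8]
#2 0x71→b28/s0 MISS; vc=[8,16]
#3 0x52→b20/s0 MISS; vc=[8,16,28]
#4 0x45→b17/s1 MISS; vc=[8,16,28]
#5 0x45→b17/s1 L1-HIT; vc=[8,16,28]
#6 0x43→b16/s0 VC-HIT; vc=[8,20,28]
#7 0x47→b17/s1 L1-HIT; vc=[8,20,28]
#8 0x12→b4/s0 MISS; vc=[8,20,28,16]
#9 0x20→b8/s0 VC-HIT; vc=[4,20,28,16]
#10 0x10→b4/s0 VC-HIT; vc=[8,20,28,16]

VC = [8, 20, 28, 16]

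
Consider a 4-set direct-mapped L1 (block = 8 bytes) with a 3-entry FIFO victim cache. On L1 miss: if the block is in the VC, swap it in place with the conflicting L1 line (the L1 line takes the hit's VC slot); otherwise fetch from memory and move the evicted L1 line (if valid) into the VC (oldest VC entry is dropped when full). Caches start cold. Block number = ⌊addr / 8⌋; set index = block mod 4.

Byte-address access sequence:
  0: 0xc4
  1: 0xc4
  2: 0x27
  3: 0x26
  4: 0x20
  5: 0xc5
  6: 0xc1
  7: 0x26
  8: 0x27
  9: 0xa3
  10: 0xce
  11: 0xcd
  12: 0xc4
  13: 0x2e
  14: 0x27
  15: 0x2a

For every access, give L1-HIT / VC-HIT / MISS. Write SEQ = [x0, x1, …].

SEQ = [MISS, L1-HIT, MISS, L1-HIT, L1-HIT, VC-HIT, L1-HIT, VC-HIT, L1-HIT, MISS, MISS, L1-HIT, VC-HIT, MISS, VC-HIT, L1-HIT]

  [0] addr=0xc4 blk=24 s=0: MISS | VC []
  [1] addr=0xc4 blk=24 s=0: L1-HIT | VC []
  [2] addr=0x27 blk=4 s=0: MISS | VC [24]
  [3] addr=0x26 blk=4 s=0: L1-HIT | VC [24]
  [4] addr=0x20 blk=4 s=0: L1-HIT | VC [24]
  [5] addr=0xc5 blk=24 s=0: VC-HIT | VC [4]
  [6] addr=0xc1 blk=24 s=0: L1-HIT | VC [4]
  [7] addr=0x26 blk=4 s=0: VC-HIT | VC [24]
  [8] addr=0x27 blk=4 s=0: L1-HIT | VC [24]
  [9] addr=0xa3 blk=20 s=0: MISS | VC [24, 4]
  [10] addr=0xce blk=25 s=1: MISS | VC [24, 4]
  [11] addr=0xcd blk=25 s=1: L1-HIT | VC [24, 4]
  [12] addr=0xc4 blk=24 s=0: VC-HIT | VC [20, 4]
  [13] addr=0x2e blk=5 s=1: MISS | VC [20, 4, 25]
  [14] addr=0x27 blk=4 s=0: VC-HIT | VC [20, 24, 25]
  [15] addr=0x2a blk=5 s=1: L1-HIT | VC [20, 24, 25]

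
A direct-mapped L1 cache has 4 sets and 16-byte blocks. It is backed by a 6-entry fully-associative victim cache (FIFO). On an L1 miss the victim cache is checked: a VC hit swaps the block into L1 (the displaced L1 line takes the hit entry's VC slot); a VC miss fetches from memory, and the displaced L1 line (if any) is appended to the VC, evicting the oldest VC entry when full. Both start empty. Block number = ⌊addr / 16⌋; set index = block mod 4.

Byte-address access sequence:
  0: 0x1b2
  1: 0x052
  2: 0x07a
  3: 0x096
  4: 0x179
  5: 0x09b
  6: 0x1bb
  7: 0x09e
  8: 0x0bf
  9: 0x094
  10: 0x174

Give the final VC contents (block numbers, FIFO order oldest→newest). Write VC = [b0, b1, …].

0: 0x1b2 (blk 27, set 3) → MISS  vc=[]
1: 0x52 (blk 5, set 1) → MISS  vc=[]
2: 0x7a (blk 7, set 3) → MISS  vc=[27]
3: 0x96 (blk 9, set 1) → MISS  vc=[27, 5]
4: 0x179 (blk 23, set 3) → MISS  vc=[27, 5, 7]
5: 0x9b (blk 9, set 1) → L1-HIT  vc=[27, 5, 7]
6: 0x1bb (blk 27, set 3) → VC-HIT  vc=[23, 5, 7]
7: 0x9e (blk 9, set 1) → L1-HIT  vc=[23, 5, 7]
8: 0xbf (blk 11, set 3) → MISS  vc=[23, 5, 7, 27]
9: 0x94 (blk 9, set 1) → L1-HIT  vc=[23, 5, 7, 27]
10: 0x174 (blk 23, set 3) → VC-HIT  vc=[11, 5, 7, 27]

VC = [11, 5, 7, 27]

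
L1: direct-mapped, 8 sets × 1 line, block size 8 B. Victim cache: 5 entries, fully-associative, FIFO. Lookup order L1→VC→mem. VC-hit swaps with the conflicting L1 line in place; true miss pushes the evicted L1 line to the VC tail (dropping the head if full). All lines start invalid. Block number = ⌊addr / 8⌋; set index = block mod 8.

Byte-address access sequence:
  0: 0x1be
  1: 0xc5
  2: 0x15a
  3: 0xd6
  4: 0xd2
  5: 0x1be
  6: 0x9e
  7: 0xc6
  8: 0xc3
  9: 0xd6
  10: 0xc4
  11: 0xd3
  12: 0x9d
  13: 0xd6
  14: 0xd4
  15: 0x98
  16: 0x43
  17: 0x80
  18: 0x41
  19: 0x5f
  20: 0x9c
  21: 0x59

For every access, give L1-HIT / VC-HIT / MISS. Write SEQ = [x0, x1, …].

0: 0x1be (blk 55, set 7) → MISS  vc=[]
1: 0xc5 (blk 24, set 0) → MISS  vc=[]
2: 0x15a (blk 43, set 3) → MISS  vc=[]
3: 0xd6 (blk 26, set 2) → MISS  vc=[]
4: 0xd2 (blk 26, set 2) → L1-HIT  vc=[]
5: 0x1be (blk 55, set 7) → L1-HIT  vc=[]
6: 0x9e (blk 19, set 3) → MISS  vc=[43]
7: 0xc6 (blk 24, set 0) → L1-HIT  vc=[43]
8: 0xc3 (blk 24, set 0) → L1-HIT  vc=[43]
9: 0xd6 (blk 26, set 2) → L1-HIT  vc=[43]
10: 0xc4 (blk 24, set 0) → L1-HIT  vc=[43]
11: 0xd3 (blk 26, set 2) → L1-HIT  vc=[43]
12: 0x9d (blk 19, set 3) → L1-HIT  vc=[43]
13: 0xd6 (blk 26, set 2) → L1-HIT  vc=[43]
14: 0xd4 (blk 26, set 2) → L1-HIT  vc=[43]
15: 0x98 (blk 19, set 3) → L1-HIT  vc=[43]
16: 0x43 (blk 8, set 0) → MISS  vc=[43, 24]
17: 0x80 (blk 16, set 0) → MISS  vc=[43, 24, 8]
18: 0x41 (blk 8, set 0) → VC-HIT  vc=[43, 24, 16]
19: 0x5f (blk 11, set 3) → MISS  vc=[43, 24, 16, 19]
20: 0x9c (blk 19, set 3) → VC-HIT  vc=[43, 24, 16, 11]
21: 0x59 (blk 11, set 3) → VC-HIT  vc=[43, 24, 16, 19]

SEQ = [MISS, MISS, MISS, MISS, L1-HIT, L1-HIT, MISS, L1-HIT, L1-HIT, L1-HIT, L1-HIT, L1-HIT, L1-HIT, L1-HIT, L1-HIT, L1-HIT, MISS, MISS, VC-HIT, MISS, VC-HIT, VC-HIT]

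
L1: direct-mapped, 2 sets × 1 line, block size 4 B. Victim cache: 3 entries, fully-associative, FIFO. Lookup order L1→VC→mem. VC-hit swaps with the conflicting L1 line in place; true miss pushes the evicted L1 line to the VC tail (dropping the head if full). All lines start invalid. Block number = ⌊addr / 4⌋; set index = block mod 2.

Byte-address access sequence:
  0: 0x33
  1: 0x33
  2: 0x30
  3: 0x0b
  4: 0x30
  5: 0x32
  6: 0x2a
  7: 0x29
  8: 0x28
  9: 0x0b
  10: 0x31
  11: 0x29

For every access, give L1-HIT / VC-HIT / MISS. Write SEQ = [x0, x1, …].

SEQ = [MISS, L1-HIT, L1-HIT, MISS, VC-HIT, L1-HIT, MISS, L1-HIT, L1-HIT, VC-HIT, VC-HIT, VC-HIT]

#0 0x33→b12/s0 MISS; vc=[]
#1 0x33→b12/s0 L1-HIT; vc=[]
#2 0x30→b12/s0 L1-HIT; vc=[]
#3 0xb→b2/s0 MISS; vc=[12]
#4 0x30→b12/s0 VC-HIT; vc=[2]
#5 0x32→b12/s0 L1-HIT; vc=[2]
#6 0x2a→b10/s0 MISS; vc=[2,12]
#7 0x29→b10/s0 L1-HIT; vc=[2,12]
#8 0x28→b10/s0 L1-HIT; vc=[2,12]
#9 0xb→b2/s0 VC-HIT; vc=[10,12]
#10 0x31→b12/s0 VC-HIT; vc=[10,2]
#11 0x29→b10/s0 VC-HIT; vc=[12,2]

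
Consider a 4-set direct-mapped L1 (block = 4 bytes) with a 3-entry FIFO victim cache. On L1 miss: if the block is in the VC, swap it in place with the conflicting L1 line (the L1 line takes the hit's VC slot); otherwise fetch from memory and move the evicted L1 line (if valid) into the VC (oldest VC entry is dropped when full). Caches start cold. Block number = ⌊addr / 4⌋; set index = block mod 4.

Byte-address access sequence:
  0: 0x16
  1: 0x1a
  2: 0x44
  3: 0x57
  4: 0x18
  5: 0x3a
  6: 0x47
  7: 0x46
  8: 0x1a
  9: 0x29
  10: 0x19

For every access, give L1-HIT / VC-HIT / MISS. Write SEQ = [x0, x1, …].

SEQ = [MISS, MISS, MISS, MISS, L1-HIT, MISS, VC-HIT, L1-HIT, VC-HIT, MISS, VC-HIT]

  [0] addr=0x16 blk=5 s=1: MISS | VC []
  [1] addr=0x1a blk=6 s=2: MISS | VC []
  [2] addr=0x44 blk=17 s=1: MISS | VC [5]
  [3] addr=0x57 blk=21 s=1: MISS | VC [5, 17]
  [4] addr=0x18 blk=6 s=2: L1-HIT | VC [5, 17]
  [5] addr=0x3a blk=14 s=2: MISS | VC [5, 17, 6]
  [6] addr=0x47 blk=17 s=1: VC-HIT | VC [5, 21, 6]
  [7] addr=0x46 blk=17 s=1: L1-HIT | VC [5, 21, 6]
  [8] addr=0x1a blk=6 s=2: VC-HIT | VC [5, 21, 14]
  [9] addr=0x29 blk=10 s=2: MISS | VC [21, 14, 6]
  [10] addr=0x19 blk=6 s=2: VC-HIT | VC [21, 14, 10]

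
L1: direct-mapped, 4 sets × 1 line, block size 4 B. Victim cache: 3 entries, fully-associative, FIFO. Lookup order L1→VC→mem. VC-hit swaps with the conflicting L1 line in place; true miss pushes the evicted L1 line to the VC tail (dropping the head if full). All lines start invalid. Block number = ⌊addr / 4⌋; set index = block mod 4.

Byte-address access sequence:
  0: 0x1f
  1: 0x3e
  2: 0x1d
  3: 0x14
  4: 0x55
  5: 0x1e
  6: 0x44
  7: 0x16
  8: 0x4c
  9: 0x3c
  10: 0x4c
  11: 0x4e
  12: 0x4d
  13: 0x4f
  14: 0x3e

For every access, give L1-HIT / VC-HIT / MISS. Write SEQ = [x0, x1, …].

SEQ = [MISS, MISS, VC-HIT, MISS, MISS, L1-HIT, MISS, VC-HIT, MISS, MISS, VC-HIT, L1-HIT, L1-HIT, L1-HIT, VC-HIT]

#0 0x1f→b7/s3 MISS; vc=[]
#1 0x3e→b15/s3 MISS; vc=[7]
#2 0x1d→b7/s3 VC-HIT; vc=[15]
#3 0x14→b5/s1 MISS; vc=[15]
#4 0x55→b21/s1 MISS; vc=[15,5]
#5 0x1e→b7/s3 L1-HIT; vc=[15,5]
#6 0x44→b17/s1 MISS; vc=[15,5,21]
#7 0x16→b5/s1 VC-HIT; vc=[15,17,21]
#8 0x4c→b19/s3 MISS; vc=[17,21,7]
#9 0x3c→b15/s3 MISS; vc=[21,7,19]
#10 0x4c→b19/s3 VC-HIT; vc=[21,7,15]
#11 0x4e→b19/s3 L1-HIT; vc=[21,7,15]
#12 0x4d→b19/s3 L1-HIT; vc=[21,7,15]
#13 0x4f→b19/s3 L1-HIT; vc=[21,7,15]
#14 0x3e→b15/s3 VC-HIT; vc=[21,7,19]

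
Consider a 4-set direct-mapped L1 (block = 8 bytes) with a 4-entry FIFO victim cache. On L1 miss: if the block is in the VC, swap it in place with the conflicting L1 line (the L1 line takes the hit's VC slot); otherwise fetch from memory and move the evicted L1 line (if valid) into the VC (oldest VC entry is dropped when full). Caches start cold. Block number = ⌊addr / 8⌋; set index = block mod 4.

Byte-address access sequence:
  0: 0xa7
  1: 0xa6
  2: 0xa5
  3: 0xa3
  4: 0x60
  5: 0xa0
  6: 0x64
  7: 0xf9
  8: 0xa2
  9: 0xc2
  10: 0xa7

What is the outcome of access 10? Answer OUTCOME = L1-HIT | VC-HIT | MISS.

0: 0xa7 (blk 20, set 0) → MISS  vc=[]
1: 0xa6 (blk 20, set 0) → L1-HIT  vc=[]
2: 0xa5 (blk 20, set 0) → L1-HIT  vc=[]
3: 0xa3 (blk 20, set 0) → L1-HIT  vc=[]
4: 0x60 (blk 12, set 0) → MISS  vc=[20]
5: 0xa0 (blk 20, set 0) → VC-HIT  vc=[12]
6: 0x64 (blk 12, set 0) → VC-HIT  vc=[20]
7: 0xf9 (blk 31, set 3) → MISS  vc=[20]
8: 0xa2 (blk 20, set 0) → VC-HIT  vc=[12]
9: 0xc2 (blk 24, set 0) → MISS  vc=[12, 20]
10: 0xa7 (blk 20, set 0) → VC-HIT  vc=[12, 24]

OUTCOME = VC-HIT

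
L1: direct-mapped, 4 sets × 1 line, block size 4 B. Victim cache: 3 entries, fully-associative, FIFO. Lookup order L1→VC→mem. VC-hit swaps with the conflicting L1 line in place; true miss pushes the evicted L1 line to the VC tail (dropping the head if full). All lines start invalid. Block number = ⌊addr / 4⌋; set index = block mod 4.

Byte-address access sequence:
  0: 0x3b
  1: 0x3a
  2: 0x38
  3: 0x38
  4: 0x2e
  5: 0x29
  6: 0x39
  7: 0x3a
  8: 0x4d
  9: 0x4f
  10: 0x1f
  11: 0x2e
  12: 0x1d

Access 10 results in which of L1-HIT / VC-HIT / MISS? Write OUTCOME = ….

OUTCOME = MISS

  [0] addr=0x3b blk=14 s=2: MISS | VC []
  [1] addr=0x3a blk=14 s=2: L1-HIT | VC []
  [2] addr=0x38 blk=14 s=2: L1-HIT | VC []
  [3] addr=0x38 blk=14 s=2: L1-HIT | VC []
  [4] addr=0x2e blk=11 s=3: MISS | VC []
  [5] addr=0x29 blk=10 s=2: MISS | VC [14]
  [6] addr=0x39 blk=14 s=2: VC-HIT | VC [10]
  [7] addr=0x3a blk=14 s=2: L1-HIT | VC [10]
  [8] addr=0x4d blk=19 s=3: MISS | VC [10, 11]
  [9] addr=0x4f blk=19 s=3: L1-HIT | VC [10, 11]
  [10] addr=0x1f blk=7 s=3: MISS | VC [10, 11, 19]
  [11] addr=0x2e blk=11 s=3: VC-HIT | VC [10, 7, 19]
  [12] addr=0x1d blk=7 s=3: VC-HIT | VC [10, 11, 19]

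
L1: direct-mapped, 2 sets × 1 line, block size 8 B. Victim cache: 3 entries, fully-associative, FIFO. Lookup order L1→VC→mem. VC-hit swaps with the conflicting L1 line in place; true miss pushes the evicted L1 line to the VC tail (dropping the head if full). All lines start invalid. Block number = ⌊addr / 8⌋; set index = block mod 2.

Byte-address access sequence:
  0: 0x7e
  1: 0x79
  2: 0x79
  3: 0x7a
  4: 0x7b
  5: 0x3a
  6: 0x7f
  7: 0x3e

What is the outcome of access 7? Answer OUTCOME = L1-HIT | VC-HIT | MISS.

OUTCOME = VC-HIT

0: 0x7e (blk 15, set 1) → MISS  vc=[]
1: 0x79 (blk 15, set 1) → L1-HIT  vc=[]
2: 0x79 (blk 15, set 1) → L1-HIT  vc=[]
3: 0x7a (blk 15, set 1) → L1-HIT  vc=[]
4: 0x7b (blk 15, set 1) → L1-HIT  vc=[]
5: 0x3a (blk 7, set 1) → MISS  vc=[15]
6: 0x7f (blk 15, set 1) → VC-HIT  vc=[7]
7: 0x3e (blk 7, set 1) → VC-HIT  vc=[15]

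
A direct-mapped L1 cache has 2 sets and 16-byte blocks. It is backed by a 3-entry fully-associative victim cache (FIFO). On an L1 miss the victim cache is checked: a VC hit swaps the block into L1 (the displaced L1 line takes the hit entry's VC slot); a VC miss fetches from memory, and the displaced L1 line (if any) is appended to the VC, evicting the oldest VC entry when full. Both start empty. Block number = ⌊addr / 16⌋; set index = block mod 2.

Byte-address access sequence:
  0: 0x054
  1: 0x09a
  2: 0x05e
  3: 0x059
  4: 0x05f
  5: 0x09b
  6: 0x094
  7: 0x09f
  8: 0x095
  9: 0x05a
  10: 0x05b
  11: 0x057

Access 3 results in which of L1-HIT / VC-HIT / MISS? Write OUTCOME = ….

0: 0x54 (blk 5, set 1) → MISS  vc=[]
1: 0x9a (blk 9, set 1) → MISS  vc=[5]
2: 0x5e (blk 5, set 1) → VC-HIT  vc=[9]
3: 0x59 (blk 5, set 1) → L1-HIT  vc=[9]
4: 0x5f (blk 5, set 1) → L1-HIT  vc=[9]
5: 0x9b (blk 9, set 1) → VC-HIT  vc=[5]
6: 0x94 (blk 9, set 1) → L1-HIT  vc=[5]
7: 0x9f (blk 9, set 1) → L1-HIT  vc=[5]
8: 0x95 (blk 9, set 1) → L1-HIT  vc=[5]
9: 0x5a (blk 5, set 1) → VC-HIT  vc=[9]
10: 0x5b (blk 5, set 1) → L1-HIT  vc=[9]
11: 0x57 (blk 5, set 1) → L1-HIT  vc=[9]

OUTCOME = L1-HIT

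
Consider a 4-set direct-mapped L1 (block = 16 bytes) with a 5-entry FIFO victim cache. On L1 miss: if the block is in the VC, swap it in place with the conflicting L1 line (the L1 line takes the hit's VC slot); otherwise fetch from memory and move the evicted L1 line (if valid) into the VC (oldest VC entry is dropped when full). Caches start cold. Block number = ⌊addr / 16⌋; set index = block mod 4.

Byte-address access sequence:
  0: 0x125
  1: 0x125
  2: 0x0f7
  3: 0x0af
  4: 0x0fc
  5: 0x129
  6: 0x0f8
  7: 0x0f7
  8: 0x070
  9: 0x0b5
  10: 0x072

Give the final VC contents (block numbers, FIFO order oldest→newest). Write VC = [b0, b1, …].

0: 0x125 (blk 18, set 2) → MISS  vc=[]
1: 0x125 (blk 18, set 2) → L1-HIT  vc=[]
2: 0xf7 (blk 15, set 3) → MISS  vc=[]
3: 0xaf (blk 10, set 2) → MISS  vc=[18]
4: 0xfc (blk 15, set 3) → L1-HIT  vc=[18]
5: 0x129 (blk 18, set 2) → VC-HIT  vc=[10]
6: 0xf8 (blk 15, set 3) → L1-HIT  vc=[10]
7: 0xf7 (blk 15, set 3) → L1-HIT  vc=[10]
8: 0x70 (blk 7, set 3) → MISS  vc=[10, 15]
9: 0xb5 (blk 11, set 3) → MISS  vc=[10, 15, 7]
10: 0x72 (blk 7, set 3) → VC-HIT  vc=[10, 15, 11]

VC = [10, 15, 11]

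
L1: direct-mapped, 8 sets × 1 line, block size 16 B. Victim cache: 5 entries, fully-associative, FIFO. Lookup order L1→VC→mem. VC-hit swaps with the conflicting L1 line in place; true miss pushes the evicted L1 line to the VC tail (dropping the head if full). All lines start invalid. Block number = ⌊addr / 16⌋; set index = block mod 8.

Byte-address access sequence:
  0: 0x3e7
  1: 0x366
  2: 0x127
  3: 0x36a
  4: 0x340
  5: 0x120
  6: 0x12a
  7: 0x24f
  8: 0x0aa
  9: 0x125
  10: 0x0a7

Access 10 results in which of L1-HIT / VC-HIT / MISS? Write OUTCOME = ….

OUTCOME = VC-HIT

#0 0x3e7→b62/s6 MISS; vc=[]
#1 0x366→b54/s6 MISS; vc=[62]
#2 0x127→b18/s2 MISS; vc=[62]
#3 0x36a→b54/s6 L1-HIT; vc=[62]
#4 0x340→b52/s4 MISS; vc=[62]
#5 0x120→b18/s2 L1-HIT; vc=[62]
#6 0x12a→b18/s2 L1-HIT; vc=[62]
#7 0x24f→b36/s4 MISS; vc=[62,52]
#8 0xaa→b10/s2 MISS; vc=[62,52,18]
#9 0x125→b18/s2 VC-HIT; vc=[62,52,10]
#10 0xa7→b10/s2 VC-HIT; vc=[62,52,18]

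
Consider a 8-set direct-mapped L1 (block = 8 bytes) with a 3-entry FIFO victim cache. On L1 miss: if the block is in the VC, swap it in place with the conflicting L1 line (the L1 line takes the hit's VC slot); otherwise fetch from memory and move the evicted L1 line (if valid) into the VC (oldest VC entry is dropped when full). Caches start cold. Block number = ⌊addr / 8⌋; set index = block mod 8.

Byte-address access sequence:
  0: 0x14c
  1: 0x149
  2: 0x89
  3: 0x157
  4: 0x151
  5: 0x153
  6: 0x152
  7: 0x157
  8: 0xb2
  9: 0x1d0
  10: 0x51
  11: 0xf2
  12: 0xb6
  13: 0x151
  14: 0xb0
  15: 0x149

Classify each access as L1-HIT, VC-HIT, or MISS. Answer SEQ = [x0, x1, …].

#0 0x14c→b41/s1 MISS; vc=[]
#1 0x149→b41/s1 L1-HIT; vc=[]
#2 0x89→b17/s1 MISS; vc=[41]
#3 0x157→b42/s2 MISS; vc=[41]
#4 0x151→b42/s2 L1-HIT; vc=[41]
#5 0x153→b42/s2 L1-HIT; vc=[41]
#6 0x152→b42/s2 L1-HIT; vc=[41]
#7 0x157→b42/s2 L1-HIT; vc=[41]
#8 0xb2→b22/s6 MISS; vc=[41]
#9 0x1d0→b58/s2 MISS; vc=[41,42]
#10 0x51→b10/s2 MISS; vc=[41,42,58]
#11 0xf2→b30/s6 MISS; vc=[42,58,22]
#12 0xb6→b22/s6 VC-HIT; vc=[42,58,30]
#13 0x151→b42/s2 VC-HIT; vc=[10,58,30]
#14 0xb0→b22/s6 L1-HIT; vc=[10,58,30]
#15 0x149→b41/s1 MISS; vc=[58,30,17]

SEQ = [MISS, L1-HIT, MISS, MISS, L1-HIT, L1-HIT, L1-HIT, L1-HIT, MISS, MISS, MISS, MISS, VC-HIT, VC-HIT, L1-HIT, MISS]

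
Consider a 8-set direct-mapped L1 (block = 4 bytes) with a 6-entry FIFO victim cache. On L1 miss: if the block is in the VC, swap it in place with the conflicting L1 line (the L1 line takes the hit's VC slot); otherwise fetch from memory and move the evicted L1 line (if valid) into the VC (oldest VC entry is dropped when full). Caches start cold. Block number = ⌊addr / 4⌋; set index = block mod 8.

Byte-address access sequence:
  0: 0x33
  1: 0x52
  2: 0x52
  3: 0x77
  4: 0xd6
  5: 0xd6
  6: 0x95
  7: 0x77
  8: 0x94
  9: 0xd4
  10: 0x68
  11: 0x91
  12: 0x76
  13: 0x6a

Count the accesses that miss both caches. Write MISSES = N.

0: 0x33 (blk 12, set 4) → MISS  vc=[]
1: 0x52 (blk 20, set 4) → MISS  vc=[12]
2: 0x52 (blk 20, set 4) → L1-HIT  vc=[12]
3: 0x77 (blk 29, set 5) → MISS  vc=[12]
4: 0xd6 (blk 53, set 5) → MISS  vc=[12, 29]
5: 0xd6 (blk 53, set 5) → L1-HIT  vc=[12, 29]
6: 0x95 (blk 37, set 5) → MISS  vc=[12, 29, 53]
7: 0x77 (blk 29, set 5) → VC-HIT  vc=[12, 37, 53]
8: 0x94 (blk 37, set 5) → VC-HIT  vc=[12, 29, 53]
9: 0xd4 (blk 53, set 5) → VC-HIT  vc=[12, 29, 37]
10: 0x68 (blk 26, set 2) → MISS  vc=[12, 29, 37]
11: 0x91 (blk 36, set 4) → MISS  vc=[12, 29, 37, 20]
12: 0x76 (blk 29, set 5) → VC-HIT  vc=[12, 53, 37, 20]
13: 0x6a (blk 26, set 2) → L1-HIT  vc=[12, 53, 37, 20]

MISSES = 7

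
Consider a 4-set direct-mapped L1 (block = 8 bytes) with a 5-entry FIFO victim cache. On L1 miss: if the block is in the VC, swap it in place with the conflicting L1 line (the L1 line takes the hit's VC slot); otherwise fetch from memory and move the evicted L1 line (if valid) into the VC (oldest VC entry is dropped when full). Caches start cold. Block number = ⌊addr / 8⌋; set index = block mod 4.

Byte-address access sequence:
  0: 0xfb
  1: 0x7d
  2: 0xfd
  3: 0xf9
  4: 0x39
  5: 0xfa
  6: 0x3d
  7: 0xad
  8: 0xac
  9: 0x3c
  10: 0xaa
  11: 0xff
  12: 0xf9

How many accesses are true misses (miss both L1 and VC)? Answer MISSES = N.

MISSES = 4

  [0] addr=0xfb blk=31 s=3: MISS | VC []
  [1] addr=0x7d blk=15 s=3: MISS | VC [31]
  [2] addr=0xfd blk=31 s=3: VC-HIT | VC [15]
  [3] addr=0xf9 blk=31 s=3: L1-HIT | VC [15]
  [4] addr=0x39 blk=7 s=3: MISS | VC [15, 31]
  [5] addr=0xfa blk=31 s=3: VC-HIT | VC [15, 7]
  [6] addr=0x3d blk=7 s=3: VC-HIT | VC [15, 31]
  [7] addr=0xad blk=21 s=1: MISS | VC [15, 31]
  [8] addr=0xac blk=21 s=1: L1-HIT | VC [15, 31]
  [9] addr=0x3c blk=7 s=3: L1-HIT | VC [15, 31]
  [10] addr=0xaa blk=21 s=1: L1-HIT | VC [15, 31]
  [11] addr=0xff blk=31 s=3: VC-HIT | VC [15, 7]
  [12] addr=0xf9 blk=31 s=3: L1-HIT | VC [15, 7]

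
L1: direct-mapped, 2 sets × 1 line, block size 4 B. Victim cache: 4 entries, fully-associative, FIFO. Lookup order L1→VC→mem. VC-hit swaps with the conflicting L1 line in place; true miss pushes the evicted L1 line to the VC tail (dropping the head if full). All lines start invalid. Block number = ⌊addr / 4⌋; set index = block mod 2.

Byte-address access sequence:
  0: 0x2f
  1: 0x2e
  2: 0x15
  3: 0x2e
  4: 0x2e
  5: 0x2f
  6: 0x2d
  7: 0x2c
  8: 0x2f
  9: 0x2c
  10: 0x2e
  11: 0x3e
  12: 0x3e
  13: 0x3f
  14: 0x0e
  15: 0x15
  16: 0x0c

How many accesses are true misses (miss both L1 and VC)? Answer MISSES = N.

0: 0x2f (blk 11, set 1) → MISS  vc=[]
1: 0x2e (blk 11, set 1) → L1-HIT  vc=[]
2: 0x15 (blk 5, set 1) → MISS  vc=[11]
3: 0x2e (blk 11, set 1) → VC-HIT  vc=[5]
4: 0x2e (blk 11, set 1) → L1-HIT  vc=[5]
5: 0x2f (blk 11, set 1) → L1-HIT  vc=[5]
6: 0x2d (blk 11, set 1) → L1-HIT  vc=[5]
7: 0x2c (blk 11, set 1) → L1-HIT  vc=[5]
8: 0x2f (blk 11, set 1) → L1-HIT  vc=[5]
9: 0x2c (blk 11, set 1) → L1-HIT  vc=[5]
10: 0x2e (blk 11, set 1) → L1-HIT  vc=[5]
11: 0x3e (blk 15, set 1) → MISS  vc=[5, 11]
12: 0x3e (blk 15, set 1) → L1-HIT  vc=[5, 11]
13: 0x3f (blk 15, set 1) → L1-HIT  vc=[5, 11]
14: 0xe (blk 3, set 1) → MISS  vc=[5, 11, 15]
15: 0x15 (blk 5, set 1) → VC-HIT  vc=[3, 11, 15]
16: 0xc (blk 3, set 1) → VC-HIT  vc=[5, 11, 15]

MISSES = 4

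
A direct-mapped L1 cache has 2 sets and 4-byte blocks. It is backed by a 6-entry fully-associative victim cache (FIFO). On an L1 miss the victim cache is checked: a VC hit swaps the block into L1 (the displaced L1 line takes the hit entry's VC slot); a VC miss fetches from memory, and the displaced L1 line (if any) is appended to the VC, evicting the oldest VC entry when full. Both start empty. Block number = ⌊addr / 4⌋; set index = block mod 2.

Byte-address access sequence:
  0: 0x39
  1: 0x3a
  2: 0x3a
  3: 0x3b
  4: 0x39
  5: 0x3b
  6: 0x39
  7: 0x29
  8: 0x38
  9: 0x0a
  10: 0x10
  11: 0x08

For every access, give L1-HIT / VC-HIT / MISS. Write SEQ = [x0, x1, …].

SEQ = [MISS, L1-HIT, L1-HIT, L1-HIT, L1-HIT, L1-HIT, L1-HIT, MISS, VC-HIT, MISS, MISS, VC-HIT]

#0 0x39→b14/s0 MISS; vc=[]
#1 0x3a→b14/s0 L1-HIT; vc=[]
#2 0x3a→b14/s0 L1-HIT; vc=[]
#3 0x3b→b14/s0 L1-HIT; vc=[]
#4 0x39→b14/s0 L1-HIT; vc=[]
#5 0x3b→b14/s0 L1-HIT; vc=[]
#6 0x39→b14/s0 L1-HIT; vc=[]
#7 0x29→b10/s0 MISS; vc=[14]
#8 0x38→b14/s0 VC-HIT; vc=[10]
#9 0xa→b2/s0 MISS; vc=[10,14]
#10 0x10→b4/s0 MISS; vc=[10,14,2]
#11 0x8→b2/s0 VC-HIT; vc=[10,14,4]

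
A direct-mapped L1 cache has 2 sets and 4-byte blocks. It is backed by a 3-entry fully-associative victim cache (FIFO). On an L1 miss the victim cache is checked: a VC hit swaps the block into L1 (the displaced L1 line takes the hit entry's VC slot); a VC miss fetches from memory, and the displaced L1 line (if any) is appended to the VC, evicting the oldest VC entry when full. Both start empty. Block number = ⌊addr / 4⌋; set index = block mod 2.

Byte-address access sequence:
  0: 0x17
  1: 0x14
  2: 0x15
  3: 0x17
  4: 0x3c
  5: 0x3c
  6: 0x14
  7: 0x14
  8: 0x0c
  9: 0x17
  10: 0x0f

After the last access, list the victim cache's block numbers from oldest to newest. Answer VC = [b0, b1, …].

VC = [15, 5]

  [0] addr=0x17 blk=5 s=1: MISS | VC []
  [1] addr=0x14 blk=5 s=1: L1-HIT | VC []
  [2] addr=0x15 blk=5 s=1: L1-HIT | VC []
  [3] addr=0x17 blk=5 s=1: L1-HIT | VC []
  [4] addr=0x3c blk=15 s=1: MISS | VC [5]
  [5] addr=0x3c blk=15 s=1: L1-HIT | VC [5]
  [6] addr=0x14 blk=5 s=1: VC-HIT | VC [15]
  [7] addr=0x14 blk=5 s=1: L1-HIT | VC [15]
  [8] addr=0xc blk=3 s=1: MISS | VC [15, 5]
  [9] addr=0x17 blk=5 s=1: VC-HIT | VC [15, 3]
  [10] addr=0xf blk=3 s=1: VC-HIT | VC [15, 5]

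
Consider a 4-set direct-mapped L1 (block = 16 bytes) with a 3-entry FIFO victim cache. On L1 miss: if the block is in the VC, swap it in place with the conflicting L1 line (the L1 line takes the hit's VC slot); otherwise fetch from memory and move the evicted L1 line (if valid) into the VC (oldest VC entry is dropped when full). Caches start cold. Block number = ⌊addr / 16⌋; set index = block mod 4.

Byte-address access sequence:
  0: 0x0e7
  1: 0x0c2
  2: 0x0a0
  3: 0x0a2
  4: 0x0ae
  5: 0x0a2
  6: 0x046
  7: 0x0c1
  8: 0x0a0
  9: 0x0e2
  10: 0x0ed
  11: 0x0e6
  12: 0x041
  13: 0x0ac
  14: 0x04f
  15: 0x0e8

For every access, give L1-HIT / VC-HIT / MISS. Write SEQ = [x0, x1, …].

#0 0xe7→b14/s2 MISS; vc=[]
#1 0xc2→b12/s0 MISS; vc=[]
#2 0xa0→b10/s2 MISS; vc=[14]
#3 0xa2→b10/s2 L1-HIT; vc=[14]
#4 0xae→b10/s2 L1-HIT; vc=[14]
#5 0xa2→b10/s2 L1-HIT; vc=[14]
#6 0x46→b4/s0 MISS; vc=[14,12]
#7 0xc1→b12/s0 VC-HIT; vc=[14,4]
#8 0xa0→b10/s2 L1-HIT; vc=[14,4]
#9 0xe2→b14/s2 VC-HIT; vc=[10,4]
#10 0xed→b14/s2 L1-HIT; vc=[10,4]
#11 0xe6→b14/s2 L1-HIT; vc=[10,4]
#12 0x41→b4/s0 VC-HIT; vc=[10,12]
#13 0xac→b10/s2 VC-HIT; vc=[14,12]
#14 0x4f→b4/s0 L1-HIT; vc=[14,12]
#15 0xe8→b14/s2 VC-HIT; vc=[10,12]

SEQ = [MISS, MISS, MISS, L1-HIT, L1-HIT, L1-HIT, MISS, VC-HIT, L1-HIT, VC-HIT, L1-HIT, L1-HIT, VC-HIT, VC-HIT, L1-HIT, VC-HIT]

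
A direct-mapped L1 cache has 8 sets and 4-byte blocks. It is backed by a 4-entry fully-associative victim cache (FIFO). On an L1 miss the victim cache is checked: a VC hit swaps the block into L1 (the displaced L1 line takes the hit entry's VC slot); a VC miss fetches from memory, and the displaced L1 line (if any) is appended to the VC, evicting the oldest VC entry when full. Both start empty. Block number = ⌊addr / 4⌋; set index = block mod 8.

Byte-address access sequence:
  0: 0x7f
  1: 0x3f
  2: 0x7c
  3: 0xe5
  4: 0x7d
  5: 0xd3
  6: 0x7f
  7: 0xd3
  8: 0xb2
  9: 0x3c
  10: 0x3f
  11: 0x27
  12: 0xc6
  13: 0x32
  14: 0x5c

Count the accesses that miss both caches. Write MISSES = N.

MISSES = 9

#0 0x7f→b31/s7 MISS; vc=[]
#1 0x3f→b15/s7 MISS; vc=[31]
#2 0x7c→b31/s7 VC-HIT; vc=[15]
#3 0xe5→b57/s1 MISS; vc=[15]
#4 0x7d→b31/s7 L1-HIT; vc=[15]
#5 0xd3→b52/s4 MISS; vc=[15]
#6 0x7f→b31/s7 L1-HIT; vc=[15]
#7 0xd3→b52/s4 L1-HIT; vc=[15]
#8 0xb2→b44/s4 MISS; vc=[15,52]
#9 0x3c→b15/s7 VC-HIT; vc=[31,52]
#10 0x3f→b15/s7 L1-HIT; vc=[31,52]
#11 0x27→b9/s1 MISS; vc=[31,52,57]
#12 0xc6→b49/s1 MISS; vc=[31,52,57,9]
#13 0x32→b12/s4 MISS; vc=[52,57,9,44]
#14 0x5c→b23/s7 MISS; vc=[57,9,44,15]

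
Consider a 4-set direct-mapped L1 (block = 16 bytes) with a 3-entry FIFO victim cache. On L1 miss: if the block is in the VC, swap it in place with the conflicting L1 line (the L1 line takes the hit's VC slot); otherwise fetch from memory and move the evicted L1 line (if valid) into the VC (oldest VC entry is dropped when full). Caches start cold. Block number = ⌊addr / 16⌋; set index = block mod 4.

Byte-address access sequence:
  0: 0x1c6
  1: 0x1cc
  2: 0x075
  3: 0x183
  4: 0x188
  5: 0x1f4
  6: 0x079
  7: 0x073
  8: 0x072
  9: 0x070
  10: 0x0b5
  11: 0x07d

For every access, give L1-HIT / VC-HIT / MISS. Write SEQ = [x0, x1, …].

#0 0x1c6→b28/s0 MISS; vc=[]
#1 0x1cc→b28/s0 L1-HIT; vc=[]
#2 0x75→b7/s3 MISS; vc=[]
#3 0x183→b24/s0 MISS; vc=[28]
#4 0x188→b24/s0 L1-HIT; vc=[28]
#5 0x1f4→b31/s3 MISS; vc=[28,7]
#6 0x79→b7/s3 VC-HIT; vc=[28,31]
#7 0x73→b7/s3 L1-HIT; vc=[28,31]
#8 0x72→b7/s3 L1-HIT; vc=[28,31]
#9 0x70→b7/s3 L1-HIT; vc=[28,31]
#10 0xb5→b11/s3 MISS; vc=[28,31,7]
#11 0x7d→b7/s3 VC-HIT; vc=[28,31,11]

SEQ = [MISS, L1-HIT, MISS, MISS, L1-HIT, MISS, VC-HIT, L1-HIT, L1-HIT, L1-HIT, MISS, VC-HIT]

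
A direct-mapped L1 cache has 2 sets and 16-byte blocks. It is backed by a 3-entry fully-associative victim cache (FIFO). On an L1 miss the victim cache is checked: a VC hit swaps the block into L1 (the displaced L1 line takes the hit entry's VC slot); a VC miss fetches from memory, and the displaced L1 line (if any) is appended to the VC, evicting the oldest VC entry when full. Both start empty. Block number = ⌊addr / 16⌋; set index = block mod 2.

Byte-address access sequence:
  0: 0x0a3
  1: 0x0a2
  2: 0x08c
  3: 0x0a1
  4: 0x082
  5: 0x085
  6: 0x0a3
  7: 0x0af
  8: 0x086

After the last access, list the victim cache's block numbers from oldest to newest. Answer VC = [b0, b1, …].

0: 0xa3 (blk 10, set 0) → MISS  vc=[]
1: 0xa2 (blk 10, set 0) → L1-HIT  vc=[]
2: 0x8c (blk 8, set 0) → MISS  vc=[10]
3: 0xa1 (blk 10, set 0) → VC-HIT  vc=[8]
4: 0x82 (blk 8, set 0) → VC-HIT  vc=[10]
5: 0x85 (blk 8, set 0) → L1-HIT  vc=[10]
6: 0xa3 (blk 10, set 0) → VC-HIT  vc=[8]
7: 0xaf (blk 10, set 0) → L1-HIT  vc=[8]
8: 0x86 (blk 8, set 0) → VC-HIT  vc=[10]

VC = [10]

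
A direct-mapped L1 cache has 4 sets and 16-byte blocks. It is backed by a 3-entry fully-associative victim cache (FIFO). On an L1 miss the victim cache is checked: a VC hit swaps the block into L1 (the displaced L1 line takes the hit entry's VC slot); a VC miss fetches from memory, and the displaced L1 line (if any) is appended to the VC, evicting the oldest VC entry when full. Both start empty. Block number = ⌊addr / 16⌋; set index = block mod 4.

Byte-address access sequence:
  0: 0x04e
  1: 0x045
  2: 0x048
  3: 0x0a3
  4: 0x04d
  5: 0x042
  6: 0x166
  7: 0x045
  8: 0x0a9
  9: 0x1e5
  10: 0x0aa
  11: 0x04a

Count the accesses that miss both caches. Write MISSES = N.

MISSES = 4

#0 0x4e→b4/s0 MISS; vc=[]
#1 0x45→b4/s0 L1-HIT; vc=[]
#2 0x48→b4/s0 L1-HIT; vc=[]
#3 0xa3→b10/s2 MISS; vc=[]
#4 0x4d→b4/s0 L1-HIT; vc=[]
#5 0x42→b4/s0 L1-HIT; vc=[]
#6 0x166→b22/s2 MISS; vc=[10]
#7 0x45→b4/s0 L1-HIT; vc=[10]
#8 0xa9→b10/s2 VC-HIT; vc=[22]
#9 0x1e5→b30/s2 MISS; vc=[22,10]
#10 0xaa→b10/s2 VC-HIT; vc=[22,30]
#11 0x4a→b4/s0 L1-HIT; vc=[22,30]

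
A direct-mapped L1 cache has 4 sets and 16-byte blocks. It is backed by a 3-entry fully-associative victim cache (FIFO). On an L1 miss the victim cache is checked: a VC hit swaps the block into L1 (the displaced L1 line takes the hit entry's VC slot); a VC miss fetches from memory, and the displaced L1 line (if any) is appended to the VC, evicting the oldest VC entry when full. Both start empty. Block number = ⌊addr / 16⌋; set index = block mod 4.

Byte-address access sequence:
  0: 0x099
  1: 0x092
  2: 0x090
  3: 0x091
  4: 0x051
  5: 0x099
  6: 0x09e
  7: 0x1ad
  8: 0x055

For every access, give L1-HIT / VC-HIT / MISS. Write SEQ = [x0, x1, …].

SEQ = [MISS, L1-HIT, L1-HIT, L1-HIT, MISS, VC-HIT, L1-HIT, MISS, VC-HIT]

0: 0x99 (blk 9, set 1) → MISS  vc=[]
1: 0x92 (blk 9, set 1) → L1-HIT  vc=[]
2: 0x90 (blk 9, set 1) → L1-HIT  vc=[]
3: 0x91 (blk 9, set 1) → L1-HIT  vc=[]
4: 0x51 (blk 5, set 1) → MISS  vc=[9]
5: 0x99 (blk 9, set 1) → VC-HIT  vc=[5]
6: 0x9e (blk 9, set 1) → L1-HIT  vc=[5]
7: 0x1ad (blk 26, set 2) → MISS  vc=[5]
8: 0x55 (blk 5, set 1) → VC-HIT  vc=[9]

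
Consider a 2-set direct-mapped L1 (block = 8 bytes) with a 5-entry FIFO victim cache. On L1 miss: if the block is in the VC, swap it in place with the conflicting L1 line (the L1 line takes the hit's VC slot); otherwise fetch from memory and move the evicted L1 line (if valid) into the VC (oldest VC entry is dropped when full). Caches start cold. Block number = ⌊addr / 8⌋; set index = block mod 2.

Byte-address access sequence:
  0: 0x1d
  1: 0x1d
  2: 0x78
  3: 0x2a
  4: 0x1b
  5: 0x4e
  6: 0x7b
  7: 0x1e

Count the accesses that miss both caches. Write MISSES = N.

  [0] addr=0x1d blk=3 s=1: MISS | VC []
  [1] addr=0x1d blk=3 s=1: L1-HIT | VC []
  [2] addr=0x78 blk=15 s=1: MISS | VC [3]
  [3] addr=0x2a blk=5 s=1: MISS | VC [3, 15]
  [4] addr=0x1b blk=3 s=1: VC-HIT | VC [5, 15]
  [5] addr=0x4e blk=9 s=1: MISS | VC [5, 15, 3]
  [6] addr=0x7b blk=15 s=1: VC-HIT | VC [5, 9, 3]
  [7] addr=0x1e blk=3 s=1: VC-HIT | VC [5, 9, 15]

MISSES = 4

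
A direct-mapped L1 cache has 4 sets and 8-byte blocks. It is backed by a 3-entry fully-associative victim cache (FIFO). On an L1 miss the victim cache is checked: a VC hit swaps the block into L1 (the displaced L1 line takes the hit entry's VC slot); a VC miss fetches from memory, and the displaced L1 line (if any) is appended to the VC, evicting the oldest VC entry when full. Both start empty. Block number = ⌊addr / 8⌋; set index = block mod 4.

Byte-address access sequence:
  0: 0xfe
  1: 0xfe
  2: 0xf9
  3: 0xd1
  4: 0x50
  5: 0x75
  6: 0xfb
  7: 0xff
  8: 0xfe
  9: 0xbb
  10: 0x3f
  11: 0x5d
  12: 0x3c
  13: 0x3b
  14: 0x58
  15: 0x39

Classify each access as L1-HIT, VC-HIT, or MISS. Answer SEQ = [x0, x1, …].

0: 0xfe (blk 31, set 3) → MISS  vc=[]
1: 0xfe (blk 31, set 3) → L1-HIT  vc=[]
2: 0xf9 (blk 31, set 3) → L1-HIT  vc=[]
3: 0xd1 (blk 26, set 2) → MISS  vc=[]
4: 0x50 (blk 10, set 2) → MISS  vc=[26]
5: 0x75 (blk 14, set 2) → MISS  vc=[26, 10]
6: 0xfb (blk 31, set 3) → L1-HIT  vc=[26, 10]
7: 0xff (blk 31, set 3) → L1-HIT  vc=[26, 10]
8: 0xfe (blk 31, set 3) → L1-HIT  vc=[26, 10]
9: 0xbb (blk 23, set 3) → MISS  vc=[26, 10, 31]
10: 0x3f (blk 7, set 3) → MISS  vc=[10, 31, 23]
11: 0x5d (blk 11, set 3) → MISS  vc=[31, 23, 7]
12: 0x3c (blk 7, set 3) → VC-HIT  vc=[31, 23, 11]
13: 0x3b (blk 7, set 3) → L1-HIT  vc=[31, 23, 11]
14: 0x58 (blk 11, set 3) → VC-HIT  vc=[31, 23, 7]
15: 0x39 (blk 7, set 3) → VC-HIT  vc=[31, 23, 11]

SEQ = [MISS, L1-HIT, L1-HIT, MISS, MISS, MISS, L1-HIT, L1-HIT, L1-HIT, MISS, MISS, MISS, VC-HIT, L1-HIT, VC-HIT, VC-HIT]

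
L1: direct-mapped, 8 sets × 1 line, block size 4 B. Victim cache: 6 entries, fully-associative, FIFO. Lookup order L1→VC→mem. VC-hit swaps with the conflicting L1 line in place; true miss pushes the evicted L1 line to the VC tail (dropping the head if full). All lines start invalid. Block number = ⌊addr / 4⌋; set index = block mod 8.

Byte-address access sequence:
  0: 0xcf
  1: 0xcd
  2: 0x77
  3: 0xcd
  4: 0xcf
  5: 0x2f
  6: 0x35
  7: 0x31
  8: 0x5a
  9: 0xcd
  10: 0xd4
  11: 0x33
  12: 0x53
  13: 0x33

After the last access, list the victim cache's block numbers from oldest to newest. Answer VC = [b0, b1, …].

VC = [11, 29, 13, 20]

#0 0xcf→b51/s3 MISS; vc=[]
#1 0xcd→b51/s3 L1-HIT; vc=[]
#2 0x77→b29/s5 MISS; vc=[]
#3 0xcd→b51/s3 L1-HIT; vc=[]
#4 0xcf→b51/s3 L1-HIT; vc=[]
#5 0x2f→b11/s3 MISS; vc=[51]
#6 0x35→b13/s5 MISS; vc=[51,29]
#7 0x31→b12/s4 MISS; vc=[51,29]
#8 0x5a→b22/s6 MISS; vc=[51,29]
#9 0xcd→b51/s3 VC-HIT; vc=[11,29]
#10 0xd4→b53/s5 MISS; vc=[11,29,13]
#11 0x33→b12/s4 L1-HIT; vc=[11,29,13]
#12 0x53→b20/s4 MISS; vc=[11,29,13,12]
#13 0x33→b12/s4 VC-HIT; vc=[11,29,13,20]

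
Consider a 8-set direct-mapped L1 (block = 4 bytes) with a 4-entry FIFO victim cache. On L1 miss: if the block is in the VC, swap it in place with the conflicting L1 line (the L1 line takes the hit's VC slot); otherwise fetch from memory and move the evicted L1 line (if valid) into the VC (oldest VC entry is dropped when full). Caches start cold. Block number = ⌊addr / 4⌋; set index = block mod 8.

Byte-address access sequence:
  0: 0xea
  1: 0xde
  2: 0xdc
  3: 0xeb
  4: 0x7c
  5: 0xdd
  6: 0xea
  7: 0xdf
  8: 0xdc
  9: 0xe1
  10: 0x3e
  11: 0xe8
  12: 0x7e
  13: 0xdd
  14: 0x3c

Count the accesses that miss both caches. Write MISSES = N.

MISSES = 5

0: 0xea (blk 58, set 2) → MISS  vc=[]
1: 0xde (blk 55, set 7) → MISS  vc=[]
2: 0xdc (blk 55, set 7) → L1-HIT  vc=[]
3: 0xeb (blk 58, set 2) → L1-HIT  vc=[]
4: 0x7c (blk 31, set 7) → MISS  vc=[55]
5: 0xdd (blk 55, set 7) → VC-HIT  vc=[31]
6: 0xea (blk 58, set 2) → L1-HIT  vc=[31]
7: 0xdf (blk 55, set 7) → L1-HIT  vc=[31]
8: 0xdc (blk 55, set 7) → L1-HIT  vc=[31]
9: 0xe1 (blk 56, set 0) → MISS  vc=[31]
10: 0x3e (blk 15, set 7) → MISS  vc=[31, 55]
11: 0xe8 (blk 58, set 2) → L1-HIT  vc=[31, 55]
12: 0x7e (blk 31, set 7) → VC-HIT  vc=[15, 55]
13: 0xdd (blk 55, set 7) → VC-HIT  vc=[15, 31]
14: 0x3c (blk 15, set 7) → VC-HIT  vc=[55, 31]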